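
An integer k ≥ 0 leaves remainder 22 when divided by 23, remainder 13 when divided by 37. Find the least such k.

From k ≡ 22 (mod 23) write k = 22 + 23t. Substituting into k ≡ 13 (mod 37) gives 23t ≡ 28 (mod 37), and since 23⁻¹ ≡ 29 (mod 37), t ≡ 35. Hence k ≡ 22 + 23·35 = 827 (mod 851).

827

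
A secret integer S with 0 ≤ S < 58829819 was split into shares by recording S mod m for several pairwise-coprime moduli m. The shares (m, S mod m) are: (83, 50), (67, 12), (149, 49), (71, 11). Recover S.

8625659

Combine the congruences pairwise.
From S ≡ 50 (mod 83) write S = 50 + 83t. Substituting into S ≡ 12 (mod 67) gives 83t ≡ 29 (mod 67), and since 16⁻¹ ≡ 21 (mod 67), t ≡ 6. Hence S ≡ 50 + 83·6 = 548 (mod 5561).
From S ≡ 548 (mod 5561) write S = 548 + 5561t. Substituting into S ≡ 49 (mod 149) gives 5561t ≡ 97 (mod 149), and since 48⁻¹ ≡ 59 (mod 149), t ≡ 61. Hence S ≡ 548 + 5561·61 = 339769 (mod 828589).
From S ≡ 339769 (mod 828589) write S = 339769 + 828589t. Substituting into S ≡ 11 (mod 71) gives 828589t ≡ 48 (mod 71), and since 19⁻¹ ≡ 15 (mod 71), t ≡ 10. Hence S ≡ 339769 + 828589·10 = 8625659 (mod 58829819).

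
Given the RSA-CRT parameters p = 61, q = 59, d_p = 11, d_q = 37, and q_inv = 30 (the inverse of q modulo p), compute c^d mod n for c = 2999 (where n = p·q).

m₁ = c^(d_p) mod p: c ≡ 10 (mod 61), and 10^11 mod 61 = 18.
m₂ = c^(d_q) mod q: c ≡ 49 (mod 59), and 49^37 mod 59 = 15.
h = q_inv·(m₁ − m₂) mod p = 30·(18 − 15) mod 61 = 29.
m = m₂ + h·q = 15 + 29·59 = 1726.

1726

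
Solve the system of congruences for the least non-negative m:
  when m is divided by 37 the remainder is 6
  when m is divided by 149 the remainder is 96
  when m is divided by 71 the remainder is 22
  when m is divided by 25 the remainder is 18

1993418

From m ≡ 6 (mod 37) write m = 6 + 37t. Substituting into m ≡ 96 (mod 149) gives 37t ≡ 90 (mod 149), and since 37⁻¹ ≡ 145 (mod 149), t ≡ 87. Hence m ≡ 6 + 37·87 = 3225 (mod 5513).
From m ≡ 3225 (mod 5513) write m = 3225 + 5513t. Substituting into m ≡ 22 (mod 71) gives 5513t ≡ 63 (mod 71), and since 46⁻¹ ≡ 17 (mod 71), t ≡ 6. Hence m ≡ 3225 + 5513·6 = 36303 (mod 391423).
From m ≡ 36303 (mod 391423) write m = 36303 + 391423t. Substituting into m ≡ 18 (mod 25) gives 391423t ≡ 15 (mod 25), and since 23⁻¹ ≡ 12 (mod 25), t ≡ 5. Hence m ≡ 36303 + 391423·5 = 1993418 (mod 9785575).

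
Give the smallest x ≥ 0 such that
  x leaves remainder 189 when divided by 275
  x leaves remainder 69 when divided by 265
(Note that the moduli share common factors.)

11464

gcd(275, 265) = 5 and 5 | (69 − 189), so the pair is consistent; merging gives x ≡ 11464 (mod 14575), where 14575 = lcm(275, 265).
The solution is unique modulo lcm(275, 265) = 14575.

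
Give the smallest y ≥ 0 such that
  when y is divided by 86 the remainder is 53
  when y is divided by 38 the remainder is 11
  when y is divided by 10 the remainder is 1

Combine the congruences pairwise.
gcd(86, 38) = 2 and 2 | (11 − 53), so the pair is consistent; merging gives y ≡ 999 (mod 1634), where 1634 = lcm(86, 38).
gcd(1634, 10) = 2 and 2 | (1 − 999), so the pair is consistent; merging gives y ≡ 5901 (mod 8170), where 8170 = lcm(1634, 10).
The solution is unique modulo lcm(86, 38, 10) = 8170.

5901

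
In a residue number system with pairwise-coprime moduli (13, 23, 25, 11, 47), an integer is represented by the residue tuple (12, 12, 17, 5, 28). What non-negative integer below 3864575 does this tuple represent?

1605642

The moduli are pairwise coprime; N = 13·23·25·11·47 = 3864575.
N/13 = 297275; 297275 ≡ 4 (mod 13); 4·10 ≡ 1, so inverse 10.
N/23 = 168025; 168025 ≡ 10 (mod 23); 10·7 ≡ 1, so inverse 7.
N/25 = 154583; 154583 ≡ 8 (mod 25); 8·22 ≡ 1, so inverse 22.
N/11 = 351325; 351325 ≡ 7 (mod 11); 7·8 ≡ 1, so inverse 8.
N/47 = 82225; 82225 ≡ 22 (mod 47); 22·15 ≡ 1, so inverse 15.
x ≡ 12·297275·10 + 12·168025·7 + 17·154583·22 + 5·351325·8 + 28·82225·15 = 156188642.
156188642 mod 3864575 = 1605642.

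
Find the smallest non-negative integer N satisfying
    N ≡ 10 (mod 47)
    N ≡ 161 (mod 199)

Combine the congruences pairwise.
From N ≡ 10 (mod 47) write N = 10 + 47t. Substituting into N ≡ 161 (mod 199) gives 47t ≡ 151 (mod 199), and since 47⁻¹ ≡ 72 (mod 199), t ≡ 126. Hence N ≡ 10 + 47·126 = 5932 (mod 9353).

5932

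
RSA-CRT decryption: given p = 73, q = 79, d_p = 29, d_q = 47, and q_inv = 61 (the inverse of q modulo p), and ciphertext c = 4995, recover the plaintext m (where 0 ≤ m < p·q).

1726

m₁ = c^(d_p) mod p: c ≡ 31 (mod 73), and 31^29 mod 73 = 47.
m₂ = c^(d_q) mod q: c ≡ 18 (mod 79), and 18^47 mod 79 = 67.
h = q_inv·(m₁ − m₂) mod p = 61·(47 − 67) mod 73 = 21.
m = m₂ + h·q = 67 + 21·79 = 1726.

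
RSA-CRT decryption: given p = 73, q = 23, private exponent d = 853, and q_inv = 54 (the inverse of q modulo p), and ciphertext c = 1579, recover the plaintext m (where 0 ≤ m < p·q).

d_p = d mod (p−1) = 853 mod 72 = 61; d_q = d mod (q−1) = 17.
m₁ = c^(d_p) mod p: c ≡ 46 (mod 73), and 46^61 mod 73 = 46.
m₂ = c^(d_q) mod q: c ≡ 15 (mod 23), and 15^17 mod 23 = 10.
h = q_inv·(m₁ − m₂) mod p = 54·(46 − 10) mod 73 = 46.
m = m₂ + h·q = 10 + 46·23 = 1068.

1068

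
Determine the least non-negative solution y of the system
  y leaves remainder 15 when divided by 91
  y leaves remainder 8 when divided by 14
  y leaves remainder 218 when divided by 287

gcd(91, 14) = 7 and 7 | (8 − 15), so the pair is consistent; merging gives y ≡ 106 (mod 182), where 182 = lcm(91, 14).
gcd(182, 287) = 7 and 7 | (218 − 106), so the pair is consistent; merging gives y ≡ 5384 (mod 7462), where 7462 = lcm(182, 287).
The solution is unique modulo lcm(91, 14, 287) = 7462.

5384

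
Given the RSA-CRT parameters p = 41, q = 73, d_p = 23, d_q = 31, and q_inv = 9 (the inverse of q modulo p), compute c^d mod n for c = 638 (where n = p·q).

m₁ = c^(d_p) mod p: c ≡ 23 (mod 41), and 23^23 mod 41 = 31.
m₂ = c^(d_q) mod q: c ≡ 54 (mod 73), and 54^31 mod 73 = 6.
h = q_inv·(m₁ − m₂) mod p = 9·(31 − 6) mod 41 = 20.
m = m₂ + h·q = 6 + 20·73 = 1466.

1466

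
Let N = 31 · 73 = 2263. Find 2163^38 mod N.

Mod 31: 2163 ≡ 24; by Fermat, exponent reduces to 38 mod 30 = 8; 24^8 ≡ 10 (mod 31).
Mod 73: 2163 ≡ 46; 46^38 ≡ 72 (mod 73).
Combine by CRT: x ≡ 10 (mod 31), x ≡ 72 (mod 73) ⇒ x ≡ 72 (mod 2263).

72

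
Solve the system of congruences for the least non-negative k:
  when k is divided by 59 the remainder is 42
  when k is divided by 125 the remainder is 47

4172

From k ≡ 42 (mod 59) write k = 42 + 59t. Substituting into k ≡ 47 (mod 125) gives 59t ≡ 5 (mod 125), and since 59⁻¹ ≡ 89 (mod 125), t ≡ 70. Hence k ≡ 42 + 59·70 = 4172 (mod 7375).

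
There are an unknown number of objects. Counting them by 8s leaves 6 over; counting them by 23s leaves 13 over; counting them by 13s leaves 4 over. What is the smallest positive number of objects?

From N ≡ 6 (mod 8) write N = 6 + 8t. Substituting into N ≡ 13 (mod 23) gives 8t ≡ 7 (mod 23), and since 8⁻¹ ≡ 3 (mod 23), t ≡ 21. Hence N ≡ 6 + 8·21 = 174 (mod 184).
From N ≡ 174 (mod 184) write N = 174 + 184t. Substituting into N ≡ 4 (mod 13) gives 184t ≡ 12 (mod 13), and since 2⁻¹ ≡ 7 (mod 13), t ≡ 6. Hence N ≡ 174 + 184·6 = 1278 (mod 2392).

1278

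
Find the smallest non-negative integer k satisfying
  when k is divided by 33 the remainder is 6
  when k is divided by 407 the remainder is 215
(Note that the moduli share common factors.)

1029

gcd(33, 407) = 11 and 11 | (215 − 6), so the pair is consistent; merging gives k ≡ 1029 (mod 1221), where 1221 = lcm(33, 407).
The solution is unique modulo lcm(33, 407) = 1221.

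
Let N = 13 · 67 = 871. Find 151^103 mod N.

642

Mod 13: 151 ≡ 8; by Fermat, exponent reduces to 103 mod 12 = 7; 8^7 ≡ 5 (mod 13).
Mod 67: 151 ≡ 17; by Fermat, exponent reduces to 103 mod 66 = 37; 17^37 ≡ 39 (mod 67).
Combine by CRT: x ≡ 5 (mod 13), x ≡ 39 (mod 67) ⇒ x ≡ 642 (mod 871).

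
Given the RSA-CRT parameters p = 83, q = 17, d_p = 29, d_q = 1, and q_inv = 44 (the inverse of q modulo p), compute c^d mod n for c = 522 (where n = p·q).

743

m₁ = c^(d_p) mod p: c ≡ 24 (mod 83), and 24^29 mod 83 = 79.
m₂ = c^(d_q) mod q: c ≡ 12 (mod 17), and 12^1 mod 17 = 12.
h = q_inv·(m₁ − m₂) mod p = 44·(79 − 12) mod 83 = 43.
m = m₂ + h·q = 12 + 43·17 = 743.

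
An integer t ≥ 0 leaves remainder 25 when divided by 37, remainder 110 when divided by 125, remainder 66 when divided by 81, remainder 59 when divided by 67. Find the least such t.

5011860

The moduli are pairwise coprime; N = 37·125·81·67 = 25099875.
N/37 = 678375; 678375 ≡ 17 (mod 37); 17·24 ≡ 1, so inverse 24.
N/125 = 200799; 200799 ≡ 49 (mod 125); 49·74 ≡ 1, so inverse 74.
N/81 = 309875; 309875 ≡ 50 (mod 81); 50·47 ≡ 1, so inverse 47.
N/67 = 374625; 374625 ≡ 28 (mod 67); 28·12 ≡ 1, so inverse 12.
t ≡ 25·678375·24 + 110·200799·74 + 66·309875·47 + 59·374625·12 = 3267995610.
3267995610 mod 25099875 = 5011860.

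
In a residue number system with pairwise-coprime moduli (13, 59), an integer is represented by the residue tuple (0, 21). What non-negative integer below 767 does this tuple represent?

Combine the congruences pairwise.
From x ≡ 0 (mod 13) write x = 0 + 13t. Substituting into x ≡ 21 (mod 59) gives 13t ≡ 21 (mod 59), and since 13⁻¹ ≡ 50 (mod 59), t ≡ 47. Hence x ≡ 0 + 13·47 = 611 (mod 767).

611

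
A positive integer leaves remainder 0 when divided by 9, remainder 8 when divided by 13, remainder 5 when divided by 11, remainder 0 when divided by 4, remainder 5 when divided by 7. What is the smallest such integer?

13788

From t ≡ 0 (mod 9) write t = 0 + 9s. Substituting into t ≡ 8 (mod 13) gives 9s ≡ 8 (mod 13), and since 9⁻¹ ≡ 3 (mod 13), s ≡ 11. Hence t ≡ 0 + 9·11 = 99 (mod 117).
From t ≡ 99 (mod 117) write t = 99 + 117s. Substituting into t ≡ 5 (mod 11) gives 117s ≡ 5 (mod 11), and since 7⁻¹ ≡ 8 (mod 11), s ≡ 7. Hence t ≡ 99 + 117·7 = 918 (mod 1287).
From t ≡ 918 (mod 1287) write t = 918 + 1287s. Substituting into t ≡ 0 (mod 4) gives 1287s ≡ 2 (mod 4), and since 3⁻¹ ≡ 3 (mod 4), s ≡ 2. Hence t ≡ 918 + 1287·2 = 3492 (mod 5148).
From t ≡ 3492 (mod 5148) write t = 3492 + 5148s. Substituting into t ≡ 5 (mod 7) gives 5148s ≡ 6 (mod 7), and since 3⁻¹ ≡ 5 (mod 7), s ≡ 2. Hence t ≡ 3492 + 5148·2 = 13788 (mod 36036).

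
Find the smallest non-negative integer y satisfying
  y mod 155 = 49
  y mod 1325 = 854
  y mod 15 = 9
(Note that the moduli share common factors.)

gcd(155, 1325) = 5 and 5 | (854 − 49), so the pair is consistent; merging gives y ≡ 36629 (mod 41075), where 41075 = lcm(155, 1325).
gcd(41075, 15) = 5 and 5 | (9 − 36629), so the pair is consistent; merging gives y ≡ 118779 (mod 123225), where 123225 = lcm(41075, 15).
The solution is unique modulo lcm(155, 1325, 15) = 123225.

118779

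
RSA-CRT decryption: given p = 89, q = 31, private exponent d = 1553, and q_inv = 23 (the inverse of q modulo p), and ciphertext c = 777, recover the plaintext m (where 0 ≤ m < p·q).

d_p = d mod (p−1) = 1553 mod 88 = 57; d_q = d mod (q−1) = 23.
m₁ = c^(d_p) mod p: c ≡ 65 (mod 89), and 65^57 mod 89 = 41.
m₂ = c^(d_q) mod q: c ≡ 2 (mod 31), and 2^23 mod 31 = 8.
h = q_inv·(m₁ − m₂) mod p = 23·(41 − 8) mod 89 = 47.
m = m₂ + h·q = 8 + 47·31 = 1465.

1465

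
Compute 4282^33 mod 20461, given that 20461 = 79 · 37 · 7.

Mod 79: 4282 ≡ 16; 16^33 ≡ 62 (mod 79).
Mod 37: 4282 ≡ 27; 27^33 ≡ 36 (mod 37).
Mod 7: 4282 ≡ 5; by Fermat, exponent reduces to 33 mod 6 = 3; 5^3 ≡ 6 (mod 7).
Combine by CRT: x ≡ 62 (mod 79), x ≡ 36 (mod 37), x ≡ 6 (mod 7) ⇒ x ≡ 7251 (mod 20461).

7251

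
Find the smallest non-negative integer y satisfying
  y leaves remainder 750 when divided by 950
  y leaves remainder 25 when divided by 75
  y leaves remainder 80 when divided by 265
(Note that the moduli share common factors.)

Combine the congruences pairwise.
gcd(950, 75) = 25 and 25 | (25 − 750), so the pair is consistent; merging gives y ≡ 2650 (mod 2850), where 2850 = lcm(950, 75).
gcd(2850, 265) = 5 and 5 | (80 − 2650), so the pair is consistent; merging gives y ≡ 34000 (mod 151050), where 151050 = lcm(2850, 265).
The solution is unique modulo lcm(950, 75, 265) = 151050.

34000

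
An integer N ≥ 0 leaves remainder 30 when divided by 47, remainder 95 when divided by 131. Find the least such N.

From N ≡ 30 (mod 47) write N = 30 + 47t. Substituting into N ≡ 95 (mod 131) gives 47t ≡ 65 (mod 131), and since 47⁻¹ ≡ 92 (mod 131), t ≡ 85. Hence N ≡ 30 + 47·85 = 4025 (mod 6157).

4025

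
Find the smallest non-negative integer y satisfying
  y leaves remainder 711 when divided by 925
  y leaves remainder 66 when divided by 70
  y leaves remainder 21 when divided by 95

142236

gcd(925, 70) = 5 and 5 | (66 − 711), so the pair is consistent; merging gives y ≡ 12736 (mod 12950), where 12950 = lcm(925, 70).
gcd(12950, 95) = 5 and 5 | (21 − 12736), so the pair is consistent; merging gives y ≡ 142236 (mod 246050), where 246050 = lcm(12950, 95).
The solution is unique modulo lcm(925, 70, 95) = 246050.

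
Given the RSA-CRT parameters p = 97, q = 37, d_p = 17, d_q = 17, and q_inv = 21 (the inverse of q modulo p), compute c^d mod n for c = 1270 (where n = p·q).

m₁ = c^(d_p) mod p: c ≡ 9 (mod 97), and 9^17 mod 97 = 24.
m₂ = c^(d_q) mod q: c ≡ 12 (mod 37), and 12^17 mod 37 = 34.
h = q_inv·(m₁ − m₂) mod p = 21·(24 − 34) mod 97 = 81.
m = m₂ + h·q = 34 + 81·37 = 3031.

3031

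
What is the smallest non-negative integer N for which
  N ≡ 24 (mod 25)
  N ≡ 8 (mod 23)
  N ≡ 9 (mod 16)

3849

From N ≡ 24 (mod 25) write N = 24 + 25t. Substituting into N ≡ 8 (mod 23) gives 25t ≡ 7 (mod 23), and since 2⁻¹ ≡ 12 (mod 23), t ≡ 15. Hence N ≡ 24 + 25·15 = 399 (mod 575).
From N ≡ 399 (mod 575) write N = 399 + 575t. Substituting into N ≡ 9 (mod 16) gives 575t ≡ 10 (mod 16), and since 15⁻¹ ≡ 15 (mod 16), t ≡ 6. Hence N ≡ 399 + 575·6 = 3849 (mod 9200).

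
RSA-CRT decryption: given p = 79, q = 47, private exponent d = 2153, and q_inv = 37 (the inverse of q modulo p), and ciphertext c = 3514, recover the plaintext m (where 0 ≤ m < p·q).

21

d_p = d mod (p−1) = 2153 mod 78 = 47; d_q = d mod (q−1) = 37.
m₁ = c^(d_p) mod p: c ≡ 38 (mod 79), and 38^47 mod 79 = 21.
m₂ = c^(d_q) mod q: c ≡ 36 (mod 47), and 36^37 mod 47 = 21.
h = q_inv·(m₁ − m₂) mod p = 37·(21 − 21) mod 79 = 0.
m = m₂ + h·q = 21 + 0·47 = 21.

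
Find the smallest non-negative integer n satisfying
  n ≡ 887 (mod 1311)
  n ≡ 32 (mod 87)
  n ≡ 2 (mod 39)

61193

gcd(1311, 87) = 3 and 3 | (32 − 887), so the pair is consistent; merging gives n ≡ 23174 (mod 38019), where 38019 = lcm(1311, 87).
gcd(38019, 39) = 3 and 3 | (2 − 23174), so the pair is consistent; merging gives n ≡ 61193 (mod 494247), where 494247 = lcm(38019, 39).
The solution is unique modulo lcm(1311, 87, 39) = 494247.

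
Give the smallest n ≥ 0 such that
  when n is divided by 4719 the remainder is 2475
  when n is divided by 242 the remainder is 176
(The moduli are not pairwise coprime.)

7194

gcd(4719, 242) = 121 and 121 | (176 − 2475), so the pair is consistent; merging gives n ≡ 7194 (mod 9438), where 9438 = lcm(4719, 242).
The solution is unique modulo lcm(4719, 242) = 9438.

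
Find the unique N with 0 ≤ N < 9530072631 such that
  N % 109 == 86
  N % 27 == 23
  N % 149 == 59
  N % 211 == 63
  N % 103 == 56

1936275323

From N ≡ 86 (mod 109) write N = 86 + 109t. Substituting into N ≡ 23 (mod 27) gives 109t ≡ 18 (mod 27), and since 1⁻¹ ≡ 1 (mod 27), t ≡ 18. Hence N ≡ 86 + 109·18 = 2048 (mod 2943).
From N ≡ 2048 (mod 2943) write N = 2048 + 2943t. Substituting into N ≡ 59 (mod 149) gives 2943t ≡ 97 (mod 149), and since 112⁻¹ ≡ 4 (mod 149), t ≡ 90. Hence N ≡ 2048 + 2943·90 = 266918 (mod 438507).
From N ≡ 266918 (mod 438507) write N = 266918 + 438507t. Substituting into N ≡ 63 (mod 211) gives 438507t ≡ 60 (mod 211), and since 49⁻¹ ≡ 56 (mod 211), t ≡ 195. Hence N ≡ 266918 + 438507·195 = 85775783 (mod 92524977).
From N ≡ 85775783 (mod 92524977) write N = 85775783 + 92524977t. Substituting into N ≡ 56 (mod 103) gives 92524977t ≡ 98 (mod 103), and since 77⁻¹ ≡ 99 (mod 103), t ≡ 20. Hence N ≡ 85775783 + 92524977·20 = 1936275323 (mod 9530072631).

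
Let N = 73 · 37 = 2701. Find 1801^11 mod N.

2631

Mod 73: 1801 ≡ 49; 49^11 ≡ 3 (mod 73).
Mod 37: 1801 ≡ 25; 25^11 ≡ 4 (mod 37).
Combine by CRT: x ≡ 3 (mod 73), x ≡ 4 (mod 37) ⇒ x ≡ 2631 (mod 2701).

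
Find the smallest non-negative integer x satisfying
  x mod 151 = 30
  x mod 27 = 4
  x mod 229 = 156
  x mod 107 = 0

80813569

The moduli are pairwise coprime; N = 151·27·229·107 = 99898731.
N/151 = 661581; 661581 ≡ 50 (mod 151); 50·148 ≡ 1, so inverse 148.
N/27 = 3699953; 3699953 ≡ 8 (mod 27); 8·17 ≡ 1, so inverse 17.
N/229 = 436239; 436239 ≡ 223 (mod 229); 223·38 ≡ 1, so inverse 38.
N/107 = 933633; 933633 ≡ 58 (mod 107); 58·24 ≡ 1, so inverse 24.
x ≡ 30·661581·148 + 4·3699953·17 + 156·436239·38 + 0·933633·24 = 5775041236.
5775041236 mod 99898731 = 80813569.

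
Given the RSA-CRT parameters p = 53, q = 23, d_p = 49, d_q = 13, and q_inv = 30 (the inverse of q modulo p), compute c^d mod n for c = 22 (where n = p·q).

m₁ = c^(d_p) mod p: c ≡ 22 (mod 53), and 22^49 mod 53 = 21.
m₂ = c^(d_q) mod q: c ≡ 22 (mod 23), and 22^13 mod 23 = 22.
h = q_inv·(m₁ − m₂) mod p = 30·(21 − 22) mod 53 = 23.
m = m₂ + h·q = 22 + 23·23 = 551.

551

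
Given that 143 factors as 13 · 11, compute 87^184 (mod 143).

100

Mod 13: 87 ≡ 9; by Fermat, exponent reduces to 184 mod 12 = 4; 9^4 ≡ 9 (mod 13).
Mod 11: 87 ≡ 10; by Fermat, exponent reduces to 184 mod 10 = 4; 10^4 ≡ 1 (mod 11).
Combine by CRT: x ≡ 9 (mod 13), x ≡ 1 (mod 11) ⇒ x ≡ 100 (mod 143).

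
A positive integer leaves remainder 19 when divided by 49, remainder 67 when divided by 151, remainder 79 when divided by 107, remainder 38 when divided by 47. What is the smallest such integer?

23800838

Combine the congruences pairwise.
From x ≡ 19 (mod 49) write x = 19 + 49t. Substituting into x ≡ 67 (mod 151) gives 49t ≡ 48 (mod 151), and since 49⁻¹ ≡ 37 (mod 151), t ≡ 115. Hence x ≡ 19 + 49·115 = 5654 (mod 7399).
From x ≡ 5654 (mod 7399) write x = 5654 + 7399t. Substituting into x ≡ 79 (mod 107) gives 7399t ≡ 96 (mod 107), and since 16⁻¹ ≡ 87 (mod 107), t ≡ 6. Hence x ≡ 5654 + 7399·6 = 50048 (mod 791693).
From x ≡ 50048 (mod 791693) write x = 50048 + 791693t. Substituting into x ≡ 38 (mod 47) gives 791693t ≡ 45 (mod 47), and since 25⁻¹ ≡ 32 (mod 47), t ≡ 30. Hence x ≡ 50048 + 791693·30 = 23800838 (mod 37209571).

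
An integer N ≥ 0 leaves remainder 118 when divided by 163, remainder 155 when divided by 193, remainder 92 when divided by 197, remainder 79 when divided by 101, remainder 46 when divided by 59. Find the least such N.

10569394448

Combine the congruences pairwise.
From N ≡ 118 (mod 163) write N = 118 + 163t. Substituting into N ≡ 155 (mod 193) gives 163t ≡ 37 (mod 193), and since 163⁻¹ ≡ 45 (mod 193), t ≡ 121. Hence N ≡ 118 + 163·121 = 19841 (mod 31459).
From N ≡ 19841 (mod 31459) write N = 19841 + 31459t. Substituting into N ≡ 92 (mod 197) gives 31459t ≡ 148 (mod 197), and since 136⁻¹ ≡ 155 (mod 197), t ≡ 88. Hence N ≡ 19841 + 31459·88 = 2788233 (mod 6197423).
From N ≡ 2788233 (mod 6197423) write N = 2788233 + 6197423t. Substituting into N ≡ 79 (mod 101) gives 6197423t ≡ 52 (mod 101), and since 63⁻¹ ≡ 93 (mod 101), t ≡ 89. Hence N ≡ 2788233 + 6197423·89 = 554358880 (mod 625939723).
From N ≡ 554358880 (mod 625939723) write N = 554358880 + 625939723t. Substituting into N ≡ 46 (mod 59) gives 625939723t ≡ 33 (mod 59), and since 50⁻¹ ≡ 13 (mod 59), t ≡ 16. Hence N ≡ 554358880 + 625939723·16 = 10569394448 (mod 36930443657).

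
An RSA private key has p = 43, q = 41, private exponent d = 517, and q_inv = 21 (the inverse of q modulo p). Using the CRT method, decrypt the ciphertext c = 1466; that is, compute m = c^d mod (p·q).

269

d_p = d mod (p−1) = 517 mod 42 = 13; d_q = d mod (q−1) = 37.
m₁ = c^(d_p) mod p: c ≡ 4 (mod 43), and 4^13 mod 43 = 11.
m₂ = c^(d_q) mod q: c ≡ 31 (mod 41), and 31^37 mod 41 = 23.
h = q_inv·(m₁ − m₂) mod p = 21·(11 − 23) mod 43 = 6.
m = m₂ + h·q = 23 + 6·41 = 269.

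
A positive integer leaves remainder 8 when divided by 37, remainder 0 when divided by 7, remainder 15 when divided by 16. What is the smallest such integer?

2191

The moduli are pairwise coprime; N = 37·7·16 = 4144.
N/37 = 112; 112 ≡ 1 (mod 37), inverse 1.
N/7 = 592; 592 ≡ 4 (mod 7); 4·2 ≡ 1, so inverse 2.
N/16 = 259; 259 ≡ 3 (mod 16); 3·11 ≡ 1, so inverse 11.
k ≡ 8·112·1 + 0·592·2 + 15·259·11 = 43631.
43631 mod 4144 = 2191.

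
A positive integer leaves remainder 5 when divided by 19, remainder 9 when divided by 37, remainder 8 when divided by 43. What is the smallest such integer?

9296

From t ≡ 5 (mod 19) write t = 5 + 19s. Substituting into t ≡ 9 (mod 37) gives 19s ≡ 4 (mod 37), and since 19⁻¹ ≡ 2 (mod 37), s ≡ 8. Hence t ≡ 5 + 19·8 = 157 (mod 703).
From t ≡ 157 (mod 703) write t = 157 + 703s. Substituting into t ≡ 8 (mod 43) gives 703s ≡ 23 (mod 43), and since 15⁻¹ ≡ 23 (mod 43), s ≡ 13. Hence t ≡ 157 + 703·13 = 9296 (mod 30229).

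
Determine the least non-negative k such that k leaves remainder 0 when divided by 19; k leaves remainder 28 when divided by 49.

From k ≡ 0 (mod 19) write k = 0 + 19t. Substituting into k ≡ 28 (mod 49) gives 19t ≡ 28 (mod 49), and since 19⁻¹ ≡ 31 (mod 49), t ≡ 35. Hence k ≡ 0 + 19·35 = 665 (mod 931).

665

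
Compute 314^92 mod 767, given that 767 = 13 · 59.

Mod 13: 314 ≡ 2; by Fermat, exponent reduces to 92 mod 12 = 8; 2^8 ≡ 9 (mod 13).
Mod 59: 314 ≡ 19; by Fermat, exponent reduces to 92 mod 58 = 34; 19^34 ≡ 46 (mod 59).
Combine by CRT: x ≡ 9 (mod 13), x ≡ 46 (mod 59) ⇒ x ≡ 282 (mod 767).

282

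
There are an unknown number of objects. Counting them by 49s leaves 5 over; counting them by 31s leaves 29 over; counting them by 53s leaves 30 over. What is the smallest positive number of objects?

From N ≡ 5 (mod 49) write N = 5 + 49t. Substituting into N ≡ 29 (mod 31) gives 49t ≡ 24 (mod 31), and since 18⁻¹ ≡ 19 (mod 31), t ≡ 22. Hence N ≡ 5 + 49·22 = 1083 (mod 1519).
From N ≡ 1083 (mod 1519) write N = 1083 + 1519t. Substituting into N ≡ 30 (mod 53) gives 1519t ≡ 7 (mod 53), and since 35⁻¹ ≡ 50 (mod 53), t ≡ 32. Hence N ≡ 1083 + 1519·32 = 49691 (mod 80507).

49691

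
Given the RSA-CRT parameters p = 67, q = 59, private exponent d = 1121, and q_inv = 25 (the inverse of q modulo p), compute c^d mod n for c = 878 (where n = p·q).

d_p = d mod (p−1) = 1121 mod 66 = 65; d_q = d mod (q−1) = 19.
m₁ = c^(d_p) mod p: c ≡ 7 (mod 67), and 7^65 mod 67 = 48.
m₂ = c^(d_q) mod q: c ≡ 52 (mod 59), and 52^19 mod 59 = 47.
h = q_inv·(m₁ − m₂) mod p = 25·(48 − 47) mod 67 = 25.
m = m₂ + h·q = 47 + 25·59 = 1522.

1522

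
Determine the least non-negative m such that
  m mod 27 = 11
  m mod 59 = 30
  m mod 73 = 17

70535

From m ≡ 11 (mod 27) write m = 11 + 27t. Substituting into m ≡ 30 (mod 59) gives 27t ≡ 19 (mod 59), and since 27⁻¹ ≡ 35 (mod 59), t ≡ 16. Hence m ≡ 11 + 27·16 = 443 (mod 1593).
From m ≡ 443 (mod 1593) write m = 443 + 1593t. Substituting into m ≡ 17 (mod 73) gives 1593t ≡ 12 (mod 73), and since 60⁻¹ ≡ 28 (mod 73), t ≡ 44. Hence m ≡ 443 + 1593·44 = 70535 (mod 116289).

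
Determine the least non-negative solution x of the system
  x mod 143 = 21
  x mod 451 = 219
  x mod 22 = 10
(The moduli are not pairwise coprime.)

gcd(143, 451) = 11 and 11 | (219 − 21), so the pair is consistent; merging gives x ≡ 2023 (mod 5863), where 5863 = lcm(143, 451).
gcd(5863, 22) = 11 and 11 | (10 − 2023), so the pair is consistent; merging gives x ≡ 7886 (mod 11726), where 11726 = lcm(5863, 22).
The solution is unique modulo lcm(143, 451, 22) = 11726.

7886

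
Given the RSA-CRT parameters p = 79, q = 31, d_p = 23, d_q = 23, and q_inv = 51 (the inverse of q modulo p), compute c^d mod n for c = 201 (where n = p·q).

m₁ = c^(d_p) mod p: c ≡ 43 (mod 79), and 43^23 mod 79 = 39.
m₂ = c^(d_q) mod q: c ≡ 15 (mod 31), and 15^23 mod 31 = 27.
h = q_inv·(m₁ − m₂) mod p = 51·(39 − 27) mod 79 = 59.
m = m₂ + h·q = 27 + 59·31 = 1856.

1856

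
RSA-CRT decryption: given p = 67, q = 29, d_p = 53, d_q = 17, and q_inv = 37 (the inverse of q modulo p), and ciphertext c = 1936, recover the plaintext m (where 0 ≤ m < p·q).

1223

m₁ = c^(d_p) mod p: c ≡ 60 (mod 67), and 60^53 mod 67 = 17.
m₂ = c^(d_q) mod q: c ≡ 22 (mod 29), and 22^17 mod 29 = 5.
h = q_inv·(m₁ − m₂) mod p = 37·(17 − 5) mod 67 = 42.
m = m₂ + h·q = 5 + 42·29 = 1223.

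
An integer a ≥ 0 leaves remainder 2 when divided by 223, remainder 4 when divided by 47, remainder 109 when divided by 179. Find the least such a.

From a ≡ 2 (mod 223) write a = 2 + 223t. Substituting into a ≡ 4 (mod 47) gives 223t ≡ 2 (mod 47), and since 35⁻¹ ≡ 43 (mod 47), t ≡ 39. Hence a ≡ 2 + 223·39 = 8699 (mod 10481).
From a ≡ 8699 (mod 10481) write a = 8699 + 10481t. Substituting into a ≡ 109 (mod 179) gives 10481t ≡ 2 (mod 179), and since 99⁻¹ ≡ 132 (mod 179), t ≡ 85. Hence a ≡ 8699 + 10481·85 = 899584 (mod 1876099).

899584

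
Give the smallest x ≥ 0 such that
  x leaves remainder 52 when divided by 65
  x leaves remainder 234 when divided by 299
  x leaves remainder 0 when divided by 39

3822

gcd(65, 299) = 13 and 13 | (234 − 52), so the pair is consistent; merging gives x ≡ 832 (mod 1495), where 1495 = lcm(65, 299).
gcd(1495, 39) = 13 and 13 | (0 − 832), so the pair is consistent; merging gives x ≡ 3822 (mod 4485), where 4485 = lcm(1495, 39).
The solution is unique modulo lcm(65, 299, 39) = 4485.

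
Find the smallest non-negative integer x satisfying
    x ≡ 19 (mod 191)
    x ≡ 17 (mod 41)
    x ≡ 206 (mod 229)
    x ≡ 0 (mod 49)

The moduli are pairwise coprime; N = 191·41·229·49 = 87871651.
N/191 = 460061; 460061 ≡ 133 (mod 191); 133·135 ≡ 1, so inverse 135.
N/41 = 2143211; 2143211 ≡ 18 (mod 41); 18·16 ≡ 1, so inverse 16.
N/229 = 383719; 383719 ≡ 144 (mod 229); 144·132 ≡ 1, so inverse 132.
N/49 = 1793299; 1793299 ≡ 46 (mod 49); 46·16 ≡ 1, so inverse 16.
x ≡ 19·460061·135 + 17·2143211·16 + 206·383719·132 + 0·1793299·16 = 12197096905.
12197096905 mod 87871651 = 70809067.

70809067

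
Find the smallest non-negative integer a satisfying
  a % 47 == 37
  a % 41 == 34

Combine the congruences pairwise.
From a ≡ 37 (mod 47) write a = 37 + 47t. Substituting into a ≡ 34 (mod 41) gives 47t ≡ 38 (mod 41), and since 6⁻¹ ≡ 7 (mod 41), t ≡ 20. Hence a ≡ 37 + 47·20 = 977 (mod 1927).

977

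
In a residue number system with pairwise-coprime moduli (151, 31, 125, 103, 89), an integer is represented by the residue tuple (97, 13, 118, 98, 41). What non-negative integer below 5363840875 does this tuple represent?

The moduli are pairwise coprime; N = 151·31·125·103·89 = 5363840875.
N/151 = 35522125; 35522125 ≡ 130 (mod 151); 130·115 ≡ 1, so inverse 115.
N/31 = 173027125; 173027125 ≡ 5 (mod 31); 5·25 ≡ 1, so inverse 25.
N/125 = 42910727; 42910727 ≡ 102 (mod 125); 102·38 ≡ 1, so inverse 38.
N/103 = 52076125; 52076125 ≡ 46 (mod 103); 46·56 ≡ 1, so inverse 56.
N/89 = 60267875; 60267875 ≡ 12 (mod 89); 12·52 ≡ 1, so inverse 52.
x ≡ 97·35522125·115 + 13·173027125·25 + 118·42910727·38 + 98·52076125·56 + 41·60267875·52 = 1059179703368.
1059179703368 mod 5363840875 = 2503050993.

2503050993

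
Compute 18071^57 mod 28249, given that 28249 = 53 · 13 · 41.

13430

Mod 53: 18071 ≡ 51; by Fermat, exponent reduces to 57 mod 52 = 5; 51^5 ≡ 21 (mod 53).
Mod 13: 18071 ≡ 1; by Fermat, exponent reduces to 57 mod 12 = 9; 1^9 ≡ 1 (mod 13).
Mod 41: 18071 ≡ 31; by Fermat, exponent reduces to 57 mod 40 = 17; 31^17 ≡ 23 (mod 41).
Combine by CRT: x ≡ 21 (mod 53), x ≡ 1 (mod 13), x ≡ 23 (mod 41) ⇒ x ≡ 13430 (mod 28249).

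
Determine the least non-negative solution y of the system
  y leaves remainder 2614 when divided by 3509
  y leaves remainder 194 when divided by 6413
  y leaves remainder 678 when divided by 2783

Combine the congruences pairwise.
gcd(3509, 6413) = 121 and 121 | (194 − 2614), so the pair is consistent; merging gives y ≡ 160519 (mod 185977), where 185977 = lcm(3509, 6413).
gcd(185977, 2783) = 121 and 121 | (678 − 160519), so the pair is consistent; merging gives y ≡ 2764197 (mod 4277471), where 4277471 = lcm(185977, 2783).
The solution is unique modulo lcm(3509, 6413, 2783) = 4277471.

2764197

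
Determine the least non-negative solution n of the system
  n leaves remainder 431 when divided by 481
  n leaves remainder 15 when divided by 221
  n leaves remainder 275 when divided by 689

gcd(481, 221) = 13 and 13 | (15 − 431), so the pair is consistent; merging gives n ≡ 6203 (mod 8177), where 8177 = lcm(481, 221).
gcd(8177, 689) = 13 and 13 | (275 − 6203), so the pair is consistent; merging gives n ≡ 415053 (mod 433381), where 433381 = lcm(8177, 689).
The solution is unique modulo lcm(481, 221, 689) = 433381.

415053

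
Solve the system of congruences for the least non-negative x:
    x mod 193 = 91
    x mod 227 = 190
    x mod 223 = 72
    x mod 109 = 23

Combine the congruences pairwise.
From x ≡ 91 (mod 193) write x = 91 + 193t. Substituting into x ≡ 190 (mod 227) gives 193t ≡ 99 (mod 227), and since 193⁻¹ ≡ 20 (mod 227), t ≡ 164. Hence x ≡ 91 + 193·164 = 31743 (mod 43811).
From x ≡ 31743 (mod 43811) write x = 31743 + 43811t. Substituting into x ≡ 72 (mod 223) gives 43811t ≡ 218 (mod 223), and since 103⁻¹ ≡ 13 (mod 223), t ≡ 158. Hence x ≡ 31743 + 43811·158 = 6953881 (mod 9769853).
From x ≡ 6953881 (mod 9769853) write x = 6953881 + 9769853t. Substituting into x ≡ 23 (mod 109) gives 9769853t ≡ 15 (mod 109), and since 74⁻¹ ≡ 28 (mod 109), t ≡ 93. Hence x ≡ 6953881 + 9769853·93 = 915550210 (mod 1064913977).

915550210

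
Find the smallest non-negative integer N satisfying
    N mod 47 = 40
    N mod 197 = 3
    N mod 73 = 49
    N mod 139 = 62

10134274

The moduli are pairwise coprime; M = 47·197·73·139 = 93951073.
M/47 = 1998959; 1998959 ≡ 2 (mod 47); 2·24 ≡ 1, so inverse 24.
M/197 = 476909; 476909 ≡ 169 (mod 197); 169·7 ≡ 1, so inverse 7.
M/73 = 1287001; 1287001 ≡ 11 (mod 73); 11·20 ≡ 1, so inverse 20.
M/139 = 675907; 675907 ≡ 89 (mod 139); 89·25 ≡ 1, so inverse 25.
N ≡ 40·1998959·24 + 3·476909·7 + 49·1287001·20 + 62·675907·25 = 4237932559.
4237932559 mod 93951073 = 10134274.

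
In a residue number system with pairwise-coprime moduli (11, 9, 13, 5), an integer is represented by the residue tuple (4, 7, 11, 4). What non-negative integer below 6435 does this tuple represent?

From x ≡ 4 (mod 11) write x = 4 + 11t. Substituting into x ≡ 7 (mod 9) gives 11t ≡ 3 (mod 9), and since 2⁻¹ ≡ 5 (mod 9), t ≡ 6. Hence x ≡ 4 + 11·6 = 70 (mod 99).
From x ≡ 70 (mod 99) write x = 70 + 99t. Substituting into x ≡ 11 (mod 13) gives 99t ≡ 6 (mod 13), and since 8⁻¹ ≡ 5 (mod 13), t ≡ 4. Hence x ≡ 70 + 99·4 = 466 (mod 1287).
From x ≡ 466 (mod 1287) write x = 466 + 1287t. Substituting into x ≡ 4 (mod 5) gives 1287t ≡ 3 (mod 5), and since 2⁻¹ ≡ 3 (mod 5), t ≡ 4. Hence x ≡ 466 + 1287·4 = 5614 (mod 6435).

5614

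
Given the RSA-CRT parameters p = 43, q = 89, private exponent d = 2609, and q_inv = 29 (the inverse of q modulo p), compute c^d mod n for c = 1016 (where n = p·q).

d_p = d mod (p−1) = 2609 mod 42 = 5; d_q = d mod (q−1) = 57.
m₁ = c^(d_p) mod p: c ≡ 27 (mod 43), and 27^5 mod 43 = 22.
m₂ = c^(d_q) mod q: c ≡ 37 (mod 89), and 37^57 mod 89 = 37.
h = q_inv·(m₁ − m₂) mod p = 29·(22 − 37) mod 43 = 38.
m = m₂ + h·q = 37 + 38·89 = 3419.

3419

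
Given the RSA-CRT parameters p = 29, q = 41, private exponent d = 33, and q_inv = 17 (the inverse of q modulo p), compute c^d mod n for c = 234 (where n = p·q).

d_p = d mod (p−1) = 33 mod 28 = 5; d_q = d mod (q−1) = 33.
m₁ = c^(d_p) mod p: c ≡ 2 (mod 29), and 2^5 mod 29 = 3.
m₂ = c^(d_q) mod q: c ≡ 29 (mod 41), and 29^33 mod 41 = 13.
h = q_inv·(m₁ − m₂) mod p = 17·(3 − 13) mod 29 = 4.
m = m₂ + h·q = 13 + 4·41 = 177.

177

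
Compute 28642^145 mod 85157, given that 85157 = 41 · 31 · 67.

21265

Mod 41: 28642 ≡ 24; by Fermat, exponent reduces to 145 mod 40 = 25; 24^25 ≡ 27 (mod 41).
Mod 31: 28642 ≡ 29; by Fermat, exponent reduces to 145 mod 30 = 25; 29^25 ≡ 30 (mod 31).
Mod 67: 28642 ≡ 33; by Fermat, exponent reduces to 145 mod 66 = 13; 33^13 ≡ 26 (mod 67).
Combine by CRT: x ≡ 27 (mod 41), x ≡ 30 (mod 31), x ≡ 26 (mod 67) ⇒ x ≡ 21265 (mod 85157).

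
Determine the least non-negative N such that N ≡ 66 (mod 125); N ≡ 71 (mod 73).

Combine the congruences pairwise.
From N ≡ 66 (mod 125) write N = 66 + 125t. Substituting into N ≡ 71 (mod 73) gives 125t ≡ 5 (mod 73), and since 52⁻¹ ≡ 66 (mod 73), t ≡ 38. Hence N ≡ 66 + 125·38 = 4816 (mod 9125).

4816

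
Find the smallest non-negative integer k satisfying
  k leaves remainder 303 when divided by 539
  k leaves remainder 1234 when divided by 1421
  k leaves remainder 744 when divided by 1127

238541

gcd(539, 1421) = 49 and 49 | (1234 − 303), so the pair is consistent; merging gives k ≡ 4076 (mod 15631), where 15631 = lcm(539, 1421).
gcd(15631, 1127) = 49 and 49 | (744 − 4076), so the pair is consistent; merging gives k ≡ 238541 (mod 359513), where 359513 = lcm(15631, 1127).
The solution is unique modulo lcm(539, 1421, 1127) = 359513.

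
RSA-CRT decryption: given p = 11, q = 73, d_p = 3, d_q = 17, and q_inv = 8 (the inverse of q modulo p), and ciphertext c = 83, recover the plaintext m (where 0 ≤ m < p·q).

m₁ = c^(d_p) mod p: c ≡ 6 (mod 11), and 6^3 mod 11 = 7.
m₂ = c^(d_q) mod q: c ≡ 10 (mod 73), and 10^17 mod 73 = 10.
h = q_inv·(m₁ − m₂) mod p = 8·(7 − 10) mod 11 = 9.
m = m₂ + h·q = 10 + 9·73 = 667.

667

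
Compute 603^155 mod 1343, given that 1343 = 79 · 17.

444

Mod 79: 603 ≡ 50; by Fermat, exponent reduces to 155 mod 78 = 77; 50^77 ≡ 49 (mod 79).
Mod 17: 603 ≡ 8; by Fermat, exponent reduces to 155 mod 16 = 11; 8^11 ≡ 2 (mod 17).
Combine by CRT: x ≡ 49 (mod 79), x ≡ 2 (mod 17) ⇒ x ≡ 444 (mod 1343).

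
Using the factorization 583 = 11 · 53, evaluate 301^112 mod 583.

Mod 11: 301 ≡ 4; by Fermat, exponent reduces to 112 mod 10 = 2; 4^2 ≡ 5 (mod 11).
Mod 53: 301 ≡ 36; by Fermat, exponent reduces to 112 mod 52 = 8; 36^8 ≡ 49 (mod 53).
Combine by CRT: x ≡ 5 (mod 11), x ≡ 49 (mod 53) ⇒ x ≡ 49 (mod 583).

49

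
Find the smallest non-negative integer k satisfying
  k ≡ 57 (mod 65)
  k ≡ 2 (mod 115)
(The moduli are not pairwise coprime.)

577

Combine the congruences pairwise.
gcd(65, 115) = 5 and 5 | (2 − 57), so the pair is consistent; merging gives k ≡ 577 (mod 1495), where 1495 = lcm(65, 115).
The solution is unique modulo lcm(65, 115) = 1495.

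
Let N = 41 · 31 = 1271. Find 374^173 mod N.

39

Mod 41: 374 ≡ 5; by Fermat, exponent reduces to 173 mod 40 = 13; 5^13 ≡ 39 (mod 41).
Mod 31: 374 ≡ 2; by Fermat, exponent reduces to 173 mod 30 = 23; 2^23 ≡ 8 (mod 31).
Combine by CRT: x ≡ 39 (mod 41), x ≡ 8 (mod 31) ⇒ x ≡ 39 (mod 1271).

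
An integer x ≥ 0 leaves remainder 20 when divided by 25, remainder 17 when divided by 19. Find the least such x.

245

From x ≡ 20 (mod 25) write x = 20 + 25t. Substituting into x ≡ 17 (mod 19) gives 25t ≡ 16 (mod 19), and since 6⁻¹ ≡ 16 (mod 19), t ≡ 9. Hence x ≡ 20 + 25·9 = 245 (mod 475).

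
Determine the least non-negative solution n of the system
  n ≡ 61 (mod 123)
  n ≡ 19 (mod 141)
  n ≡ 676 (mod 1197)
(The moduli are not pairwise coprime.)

1031293

Combine the congruences pairwise.
gcd(123, 141) = 3 and 3 | (19 − 61), so the pair is consistent; merging gives n ≡ 2275 (mod 5781), where 5781 = lcm(123, 141).
gcd(5781, 1197) = 3 and 3 | (676 − 2275), so the pair is consistent; merging gives n ≡ 1031293 (mod 2306619), where 2306619 = lcm(5781, 1197).
The solution is unique modulo lcm(123, 141, 1197) = 2306619.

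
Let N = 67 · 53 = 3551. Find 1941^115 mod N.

412

Mod 67: 1941 ≡ 65; by Fermat, exponent reduces to 115 mod 66 = 49; 65^49 ≡ 10 (mod 67).
Mod 53: 1941 ≡ 33; by Fermat, exponent reduces to 115 mod 52 = 11; 33^11 ≡ 41 (mod 53).
Combine by CRT: x ≡ 10 (mod 67), x ≡ 41 (mod 53) ⇒ x ≡ 412 (mod 3551).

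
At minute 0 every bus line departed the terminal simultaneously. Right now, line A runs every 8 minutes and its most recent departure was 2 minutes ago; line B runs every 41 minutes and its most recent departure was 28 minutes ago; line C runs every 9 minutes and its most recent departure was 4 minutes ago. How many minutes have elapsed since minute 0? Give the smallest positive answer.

Combine the congruences pairwise.
From t ≡ 2 (mod 8) write t = 2 + 8s. Substituting into t ≡ 28 (mod 41) gives 8s ≡ 26 (mod 41), and since 8⁻¹ ≡ 36 (mod 41), s ≡ 34. Hence t ≡ 2 + 8·34 = 274 (mod 328).
From t ≡ 274 (mod 328) write t = 274 + 328s. Substituting into t ≡ 4 (mod 9) gives 328s ≡ 0 (mod 9), and since 4⁻¹ ≡ 7 (mod 9), s ≡ 0. Hence t ≡ 274 + 328·0 = 274 (mod 2952).

274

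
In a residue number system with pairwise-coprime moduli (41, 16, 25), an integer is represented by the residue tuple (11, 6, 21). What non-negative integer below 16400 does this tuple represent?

1446

The moduli are pairwise coprime; N = 41·16·25 = 16400.
N/41 = 400; 400 ≡ 31 (mod 41); 31·4 ≡ 1, so inverse 4.
N/16 = 1025; 1025 ≡ 1 (mod 16), inverse 1.
N/25 = 656; 656 ≡ 6 (mod 25); 6·21 ≡ 1, so inverse 21.
x ≡ 11·400·4 + 6·1025·1 + 21·656·21 = 313046.
313046 mod 16400 = 1446.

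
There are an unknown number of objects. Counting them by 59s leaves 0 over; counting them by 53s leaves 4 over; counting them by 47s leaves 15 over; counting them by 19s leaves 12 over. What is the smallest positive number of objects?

From N ≡ 0 (mod 59) write N = 0 + 59t. Substituting into N ≡ 4 (mod 53) gives 59t ≡ 4 (mod 53), and since 6⁻¹ ≡ 9 (mod 53), t ≡ 36. Hence N ≡ 0 + 59·36 = 2124 (mod 3127).
From N ≡ 2124 (mod 3127) write N = 2124 + 3127t. Substituting into N ≡ 15 (mod 47) gives 3127t ≡ 6 (mod 47), and since 25⁻¹ ≡ 32 (mod 47), t ≡ 4. Hence N ≡ 2124 + 3127·4 = 14632 (mod 146969).
From N ≡ 14632 (mod 146969) write N = 14632 + 146969t. Substituting into N ≡ 12 (mod 19) gives 146969t ≡ 10 (mod 19), and since 4⁻¹ ≡ 5 (mod 19), t ≡ 12. Hence N ≡ 14632 + 146969·12 = 1778260 (mod 2792411).

1778260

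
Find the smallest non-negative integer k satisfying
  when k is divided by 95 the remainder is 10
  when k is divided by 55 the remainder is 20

gcd(95, 55) = 5 and 5 | (20 − 10), so the pair is consistent; merging gives k ≡ 295 (mod 1045), where 1045 = lcm(95, 55).
The solution is unique modulo lcm(95, 55) = 1045.

295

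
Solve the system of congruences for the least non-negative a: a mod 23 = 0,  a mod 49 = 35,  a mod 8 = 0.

From a ≡ 0 (mod 23) write a = 0 + 23t. Substituting into a ≡ 35 (mod 49) gives 23t ≡ 35 (mod 49), and since 23⁻¹ ≡ 32 (mod 49), t ≡ 42. Hence a ≡ 0 + 23·42 = 966 (mod 1127).
From a ≡ 966 (mod 1127) write a = 966 + 1127t. Substituting into a ≡ 0 (mod 8) gives 1127t ≡ 2 (mod 8), and since 7⁻¹ ≡ 7 (mod 8), t ≡ 6. Hence a ≡ 966 + 1127·6 = 7728 (mod 9016).

7728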